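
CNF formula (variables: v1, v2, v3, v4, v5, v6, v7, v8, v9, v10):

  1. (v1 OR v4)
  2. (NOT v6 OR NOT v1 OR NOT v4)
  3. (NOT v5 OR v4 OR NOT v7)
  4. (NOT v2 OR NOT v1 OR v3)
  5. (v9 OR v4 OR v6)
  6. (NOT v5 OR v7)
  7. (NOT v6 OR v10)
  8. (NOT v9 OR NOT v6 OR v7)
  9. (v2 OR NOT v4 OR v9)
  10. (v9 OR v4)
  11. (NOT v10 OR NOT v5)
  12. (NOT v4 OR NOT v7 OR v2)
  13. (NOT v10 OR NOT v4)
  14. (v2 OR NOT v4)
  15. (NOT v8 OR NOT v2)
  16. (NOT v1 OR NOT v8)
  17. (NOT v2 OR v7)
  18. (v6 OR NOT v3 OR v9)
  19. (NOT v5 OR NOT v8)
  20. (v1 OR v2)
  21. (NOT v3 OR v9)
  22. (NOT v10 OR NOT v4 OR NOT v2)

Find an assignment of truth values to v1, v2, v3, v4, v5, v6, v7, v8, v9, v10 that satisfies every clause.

v5 occurs only negated in the remaining clauses — set v5 = False.
v8 occurs only negated in the remaining clauses — set v8 = False.
Branch on v1: take v1 = True.
Set v2 = False and propagate.
  then v4 is forced to False.
  then v9 is forced to True.
Try v6 = True.
  then v10 is forced to True.
  then v7 is forced to True.
v3 is now unconstrained; take v3 = True.
Every clause has at least one true literal under this assignment.

v1=1, v2=0, v3=1, v4=0, v5=0, v6=1, v7=1, v8=0, v9=1, v10=1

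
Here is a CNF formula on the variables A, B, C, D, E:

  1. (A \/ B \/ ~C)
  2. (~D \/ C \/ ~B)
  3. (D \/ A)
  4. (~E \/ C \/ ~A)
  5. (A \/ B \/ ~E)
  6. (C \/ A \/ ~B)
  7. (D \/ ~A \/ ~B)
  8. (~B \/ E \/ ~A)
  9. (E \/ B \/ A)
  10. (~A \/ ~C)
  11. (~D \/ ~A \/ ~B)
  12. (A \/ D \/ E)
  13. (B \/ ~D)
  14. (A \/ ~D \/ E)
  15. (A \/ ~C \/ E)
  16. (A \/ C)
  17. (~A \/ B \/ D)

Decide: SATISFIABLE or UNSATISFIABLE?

SATISFIABLE

Try A = False.
  then D is forced to True.
  then B is forced to True.
  then C is forced to True.
  then E is forced to True.
So A=False, B=True, C=True, D=True, E=True is a satisfying assignment.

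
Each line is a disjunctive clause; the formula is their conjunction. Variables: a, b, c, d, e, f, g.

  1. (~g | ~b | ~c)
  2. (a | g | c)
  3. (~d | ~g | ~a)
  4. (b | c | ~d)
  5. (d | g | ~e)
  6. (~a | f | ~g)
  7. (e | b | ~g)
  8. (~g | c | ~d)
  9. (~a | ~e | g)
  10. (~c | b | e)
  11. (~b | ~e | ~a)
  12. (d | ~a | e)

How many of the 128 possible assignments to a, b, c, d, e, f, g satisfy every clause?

24

Split on g, then a.
  g=T, a=T: remaining (b,c,d,e,f) ∈ {(F,F,F,T,T); (F,T,F,T,T)} — 2.
  g=T, a=F: f free; 5 ways for (b,c,d,e) × 2^1 = 10.
  g=F, a=T: remaining (b,c,d,e,f) ∈ {(T,F,T,F,F); (T,F,T,F,T); (T,T,T,F,F); (T,T,T,F,T)} — 4.
  g=F, a=F: f free; 4 ways for (b,c,d,e) × 2^1 = 8.
Total: 2 + 10 + 4 + 8 = 24.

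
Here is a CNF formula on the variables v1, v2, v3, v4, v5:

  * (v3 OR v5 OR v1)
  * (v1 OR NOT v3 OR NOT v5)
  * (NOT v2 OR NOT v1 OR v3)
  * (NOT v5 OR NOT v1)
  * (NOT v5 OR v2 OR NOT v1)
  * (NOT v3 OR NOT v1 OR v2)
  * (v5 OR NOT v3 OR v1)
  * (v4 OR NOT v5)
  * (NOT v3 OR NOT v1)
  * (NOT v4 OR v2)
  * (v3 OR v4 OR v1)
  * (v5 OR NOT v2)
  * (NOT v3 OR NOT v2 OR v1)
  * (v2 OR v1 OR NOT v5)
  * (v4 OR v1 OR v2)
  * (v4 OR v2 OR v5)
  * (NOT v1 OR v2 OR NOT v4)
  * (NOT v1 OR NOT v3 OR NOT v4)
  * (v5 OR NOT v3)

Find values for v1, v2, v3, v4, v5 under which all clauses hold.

Set v1 = False and propagate.
Branch on v2: take v2 = True.
  then v5 is forced to True.
  then v3 is forced to False.
  then v4 is forced to True.

v1=0  v2=1  v3=0  v4=1  v5=1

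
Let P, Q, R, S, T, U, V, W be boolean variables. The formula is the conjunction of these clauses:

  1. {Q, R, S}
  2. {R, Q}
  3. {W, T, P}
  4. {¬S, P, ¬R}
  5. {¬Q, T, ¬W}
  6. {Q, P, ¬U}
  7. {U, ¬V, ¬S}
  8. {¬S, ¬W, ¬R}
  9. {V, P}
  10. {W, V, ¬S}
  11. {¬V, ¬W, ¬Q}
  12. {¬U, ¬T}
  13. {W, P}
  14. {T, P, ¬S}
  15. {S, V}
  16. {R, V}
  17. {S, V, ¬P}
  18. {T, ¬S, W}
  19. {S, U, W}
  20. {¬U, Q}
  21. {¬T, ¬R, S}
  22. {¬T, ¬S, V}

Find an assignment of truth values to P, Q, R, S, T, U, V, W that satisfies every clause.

P=True  Q=False  R=True  S=False  T=False  U=False  V=True  W=True

Check each clause:
  1. {R, S, Q} — R is true.
  2. {Q, R} — R is true.
  3. {T, P, W} — W is true.
  4. {¬S, P, ¬R} — P is true.
  5. {¬Q, ¬W, T} — ¬Q is true.
  6. {Q, P, ¬U} — P is true.
  7. {¬S, ¬V, U} — ¬S is true.
  8. {¬W, ¬R, ¬S} — ¬S is true.
  9. {P, V} — P is true.
  10. {W, ¬S, V} — W is true.
  11. {¬W, ¬V, ¬Q} — ¬Q is true.
  12. {¬U, ¬T} — ¬U is true.
  13. {P, W} — W is true.
  14. {¬S, T, P} — P is true.
  15. {V, S} — V is true.
  16. {V, R} — R is true.
  17. {V, ¬P, S} — V is true.
  18. {¬S, W, T} — W is true.
  19. {W, U, S} — W is true.
  20. {Q, ¬U} — ¬U is true.
  21. {¬T, S, ¬R} — ¬T is true.
  22. {V, ¬S, ¬T} — ¬T is true.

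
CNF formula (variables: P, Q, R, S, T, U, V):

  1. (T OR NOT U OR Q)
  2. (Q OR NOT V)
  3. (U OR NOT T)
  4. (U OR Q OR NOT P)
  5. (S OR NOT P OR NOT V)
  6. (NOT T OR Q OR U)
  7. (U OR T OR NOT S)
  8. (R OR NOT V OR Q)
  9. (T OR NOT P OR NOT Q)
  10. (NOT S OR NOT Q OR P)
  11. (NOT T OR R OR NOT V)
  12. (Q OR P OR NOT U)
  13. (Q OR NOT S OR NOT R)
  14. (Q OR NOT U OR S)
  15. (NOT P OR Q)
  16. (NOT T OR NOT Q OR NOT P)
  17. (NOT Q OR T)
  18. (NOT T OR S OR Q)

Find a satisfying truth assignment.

P = False  Q = True  R = True  S = False  T = True  U = True  V = False

Check each clause:
  1. (NOT U OR T OR Q) — Q is true.
  2. (Q OR NOT V) — NOT V is true.
  3. (U OR NOT T) — U is true.
  4. (NOT P OR Q OR U) — Q is true.
  5. (S OR NOT P OR NOT V) — NOT V is true.
  6. (NOT T OR U OR Q) — Q is true.
  7. (NOT S OR T OR U) — NOT S is true.
  8. (NOT V OR Q OR R) — NOT V is true.
  9. (T OR NOT P OR NOT Q) — T is true.
  10. (P OR NOT S OR NOT Q) — NOT S is true.
  11. (R OR NOT V OR NOT T) — NOT V is true.
  12. (Q OR NOT U OR P) — Q is true.
  13. (Q OR NOT R OR NOT S) — Q is true.
  14. (NOT U OR S OR Q) — Q is true.
  15. (NOT P OR Q) — Q is true.
  16. (NOT P OR NOT Q OR NOT T) — NOT P is true.
  17. (NOT Q OR T) — T is true.
  18. (NOT T OR S OR Q) — Q is true.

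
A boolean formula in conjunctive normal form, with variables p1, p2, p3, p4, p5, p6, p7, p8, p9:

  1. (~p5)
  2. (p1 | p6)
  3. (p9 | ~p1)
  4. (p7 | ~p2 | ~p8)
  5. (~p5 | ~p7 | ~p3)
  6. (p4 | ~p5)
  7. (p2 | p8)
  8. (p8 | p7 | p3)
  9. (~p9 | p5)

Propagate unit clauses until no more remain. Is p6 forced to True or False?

(~p5) is a unit clause: p5 = False.
In (~p9 | p5), p5 is now false; ~p9 must hold, so p9 = False.
From (~p1 | p9) and p9 = False: p1 = False.
From (p1 | p6) and p1 = False: p6 = True.

True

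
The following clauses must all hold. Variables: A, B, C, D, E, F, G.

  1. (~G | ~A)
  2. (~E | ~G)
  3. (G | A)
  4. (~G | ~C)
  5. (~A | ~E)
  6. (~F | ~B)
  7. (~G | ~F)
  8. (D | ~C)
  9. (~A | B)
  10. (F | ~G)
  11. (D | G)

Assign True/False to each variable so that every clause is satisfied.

A = T, B = T, C = F, D = T, E = F, F = F, G = F

Check each clause:
  1. (~A | ~G) — ~G is true.
  2. (~G | ~E) — ~G is true.
  3. (A | G) — A is true.
  4. (~G | ~C) — ~G is true.
  5. (~A | ~E) — ~E is true.
  6. (~F | ~B) — ~F is true.
  7. (~G | ~F) — ~G is true.
  8. (~C | D) — D is true.
  9. (B | ~A) — B is true.
  10. (~G | F) — ~G is true.
  11. (G | D) — D is true.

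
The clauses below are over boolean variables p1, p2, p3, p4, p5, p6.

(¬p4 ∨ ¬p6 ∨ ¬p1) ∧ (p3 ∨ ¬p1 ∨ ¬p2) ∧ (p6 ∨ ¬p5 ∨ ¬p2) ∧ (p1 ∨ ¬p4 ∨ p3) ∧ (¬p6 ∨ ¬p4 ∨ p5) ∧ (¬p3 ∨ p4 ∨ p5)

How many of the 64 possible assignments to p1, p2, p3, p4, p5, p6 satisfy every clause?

Split on p4, then p1.
  p4=1, p1=1: 5 of the 16 assignments to (p2,p3,p5,p6) work.
  p4=1, p1=0: 5 of the 16 assignments to (p2,p3,p5,p6) work.
  p4=0, p1=1: 7 of the 16 assignments to (p2,p3,p5,p6) work.
  p4=0, p1=0: 10 of the 16 assignments to (p2,p3,p5,p6) work.
Total: 5 + 5 + 7 + 10 = 27.

27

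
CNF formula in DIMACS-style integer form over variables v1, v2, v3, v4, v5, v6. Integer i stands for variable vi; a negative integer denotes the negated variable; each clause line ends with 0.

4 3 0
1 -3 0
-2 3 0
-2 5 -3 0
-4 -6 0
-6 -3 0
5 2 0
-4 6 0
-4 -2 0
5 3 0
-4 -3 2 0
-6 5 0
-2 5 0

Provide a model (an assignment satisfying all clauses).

v1=T, v2=F, v3=T, v4=F, v5=T, v6=F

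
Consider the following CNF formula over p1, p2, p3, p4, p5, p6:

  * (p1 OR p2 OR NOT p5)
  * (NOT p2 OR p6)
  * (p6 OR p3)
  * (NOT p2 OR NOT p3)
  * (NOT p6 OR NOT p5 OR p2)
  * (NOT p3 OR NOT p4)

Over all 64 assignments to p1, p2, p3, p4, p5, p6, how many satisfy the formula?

17

Split on p2, then p3.
  p2=T, p3=T: a clause becomes empty — 0.
  p2=T, p3=F: forces p6=T; p1, p4, p5 free → 2^3 = 8.
  p2=F, p3=T: 5 of the 16 assignments to (p1,p4,p5,p6) work.
  p2=F, p3=F: remaining (p1,p4,p5,p6) ∈ {(F,F,F,T); (F,T,F,T); (T,F,F,T); (T,T,F,T)} — 4.
Total: 0 + 8 + 5 + 4 = 17.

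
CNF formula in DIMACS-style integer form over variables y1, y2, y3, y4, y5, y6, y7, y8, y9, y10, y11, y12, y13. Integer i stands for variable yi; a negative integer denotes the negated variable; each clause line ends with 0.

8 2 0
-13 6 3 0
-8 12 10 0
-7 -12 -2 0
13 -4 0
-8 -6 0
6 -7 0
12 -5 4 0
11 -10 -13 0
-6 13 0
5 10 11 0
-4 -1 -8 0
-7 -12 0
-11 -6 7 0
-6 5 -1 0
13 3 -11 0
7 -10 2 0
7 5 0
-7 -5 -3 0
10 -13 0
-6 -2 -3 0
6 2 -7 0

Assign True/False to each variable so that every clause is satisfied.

y1=True, y2=True, y3=True, y4=False, y5=True, y6=False, y7=False, y8=True, y9=False, y10=True, y11=False, y12=True, y13=False

Branch on y1: take y1 = True.
Branch on y2: take y2 = True.
Try y3 = True.
  then y6 is forced to False.
  then y7 is forced to False.
  then y5 is forced to True.
For the remaining variables, y4 = False, y8 = True, y9 = False, y10 = True, y11 = False, y12 = True, y13 = False works.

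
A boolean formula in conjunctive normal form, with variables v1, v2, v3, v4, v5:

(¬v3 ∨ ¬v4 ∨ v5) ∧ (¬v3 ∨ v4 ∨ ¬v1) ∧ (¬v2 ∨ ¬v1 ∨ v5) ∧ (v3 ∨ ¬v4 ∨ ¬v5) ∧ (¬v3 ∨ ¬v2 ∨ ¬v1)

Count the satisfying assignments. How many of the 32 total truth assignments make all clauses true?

Split on v3, then v1.
  v3=T, v1=T: remaining (v2,v4,v5) ∈ {(F,T,T)} — 1.
  v3=T, v1=F: v2 free; 3 ways for (v4,v5) × 2^1 = 6.
  v3=F, v1=T: remaining (v2,v4,v5) ∈ {(F,F,F); (F,F,T); (F,T,F); (T,F,T)} — 4.
  v3=F, v1=F: v2 free; 3 ways for (v4,v5) × 2^1 = 6.
Total: 1 + 6 + 4 + 6 = 17.

17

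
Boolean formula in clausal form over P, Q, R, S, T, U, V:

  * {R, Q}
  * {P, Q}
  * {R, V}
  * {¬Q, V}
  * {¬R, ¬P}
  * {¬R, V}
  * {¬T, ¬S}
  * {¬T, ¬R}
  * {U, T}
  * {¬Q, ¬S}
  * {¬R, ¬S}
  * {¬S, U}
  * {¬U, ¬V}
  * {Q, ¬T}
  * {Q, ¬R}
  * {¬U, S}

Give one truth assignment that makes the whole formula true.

P=F  Q=T  R=F  S=F  T=T  U=F  V=T

Try P = False.
  then Q is forced to True.
  then V is forced to True.
  then S is forced to False.
  then U is forced to False.
  then T is forced to True.
  then R is forced to False.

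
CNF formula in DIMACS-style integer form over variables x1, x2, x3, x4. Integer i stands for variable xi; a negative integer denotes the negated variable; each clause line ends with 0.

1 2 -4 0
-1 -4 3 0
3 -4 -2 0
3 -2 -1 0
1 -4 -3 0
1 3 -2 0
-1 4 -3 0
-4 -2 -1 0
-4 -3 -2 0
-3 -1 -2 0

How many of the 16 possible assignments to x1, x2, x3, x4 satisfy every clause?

5

The models are:
  x1=F x2=F x3=F x4=F
  x1=F x2=F x3=T x4=F
  x1=F x2=T x3=T x4=F
  x1=T x2=F x3=F x4=F
  x1=T x2=F x3=T x4=T
Count: 5.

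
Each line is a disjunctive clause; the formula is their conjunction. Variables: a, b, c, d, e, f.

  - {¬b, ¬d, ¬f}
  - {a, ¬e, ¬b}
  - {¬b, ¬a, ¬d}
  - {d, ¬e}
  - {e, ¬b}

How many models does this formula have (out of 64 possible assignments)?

24

Split on b, then d.
  b=T, d=T: a clause becomes empty — 0.
  b=T, d=F: a clause becomes empty — 0.
  b=F, d=T: a, c, e, f free → 2^4 = 16.
  b=F, d=F: forces e=F; a, c, f free → 2^3 = 8.
Total: 0 + 0 + 16 + 8 = 24.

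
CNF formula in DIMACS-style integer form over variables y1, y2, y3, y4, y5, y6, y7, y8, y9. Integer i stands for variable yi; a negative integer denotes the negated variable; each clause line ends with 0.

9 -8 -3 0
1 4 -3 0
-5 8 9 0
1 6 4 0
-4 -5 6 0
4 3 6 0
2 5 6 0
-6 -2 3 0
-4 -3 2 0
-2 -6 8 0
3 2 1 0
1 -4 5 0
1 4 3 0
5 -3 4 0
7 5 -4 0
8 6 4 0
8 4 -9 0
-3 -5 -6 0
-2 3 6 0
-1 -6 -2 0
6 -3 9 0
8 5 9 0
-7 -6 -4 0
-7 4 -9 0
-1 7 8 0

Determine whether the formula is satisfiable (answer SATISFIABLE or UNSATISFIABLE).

Branch on y1: take y1 = True.
Set y2 = False and propagate.
The remaining clauses are satisfied by y3 = False, y4 = False, y5 = True, y6 = True, y7 = True, y8 = True, y9 = False.
Every clause has at least one true literal under this assignment.
So y1=T, y2=F, y3=F, y4=F, y5=T, y6=T, y7=T, y8=T, y9=F is a satisfying assignment.

SATISFIABLE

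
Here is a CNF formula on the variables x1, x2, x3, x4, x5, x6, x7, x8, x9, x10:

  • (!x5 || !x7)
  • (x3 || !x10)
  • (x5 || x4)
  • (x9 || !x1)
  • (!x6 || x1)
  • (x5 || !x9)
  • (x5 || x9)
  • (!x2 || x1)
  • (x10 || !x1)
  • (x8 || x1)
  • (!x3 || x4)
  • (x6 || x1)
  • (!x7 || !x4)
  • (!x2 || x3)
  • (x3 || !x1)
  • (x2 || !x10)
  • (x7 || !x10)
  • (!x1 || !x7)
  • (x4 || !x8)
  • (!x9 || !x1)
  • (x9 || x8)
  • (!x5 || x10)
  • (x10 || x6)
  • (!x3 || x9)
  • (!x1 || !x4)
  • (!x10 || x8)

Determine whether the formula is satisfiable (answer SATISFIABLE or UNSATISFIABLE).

x1 = True:
  propagation gives x9=True; an empty clause results — contradiction.
x1 = False:
  propagation gives x6=False; an empty clause results — contradiction.
Every branch closes, so no satisfying assignment exists.

UNSATISFIABLE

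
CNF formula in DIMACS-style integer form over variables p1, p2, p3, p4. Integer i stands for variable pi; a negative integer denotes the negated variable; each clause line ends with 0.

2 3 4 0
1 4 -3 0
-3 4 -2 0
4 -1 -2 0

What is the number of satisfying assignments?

Split on p4, then p2.
  p4=T, p2=T: remaining (p1,p3) ∈ {(F,F); (F,T); (T,F); (T,T)} — 4.
  p4=T, p2=F: remaining (p1,p3) ∈ {(F,F); (F,T); (T,F); (T,T)} — 4.
  p4=F, p2=T: remaining (p1,p3) ∈ {(F,F)} — 1.
  p4=F, p2=F: remaining (p1,p3) ∈ {(T,T)} — 1.
Total: 4 + 4 + 1 + 1 = 10.

10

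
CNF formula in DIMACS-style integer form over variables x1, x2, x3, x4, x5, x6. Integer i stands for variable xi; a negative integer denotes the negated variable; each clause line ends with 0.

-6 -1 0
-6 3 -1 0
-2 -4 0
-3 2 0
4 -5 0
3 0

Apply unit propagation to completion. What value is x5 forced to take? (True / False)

(x3) stands alone — x3 = True.
In (x2 \/ ~x3), ~x3 is now false; x2 must hold, so x2 = True.
From (~x4 \/ ~x2) and x2 = True: x4 = False.
(~x5 \/ x4) with x4 = False leaves only ~x5, so x5 = False.

False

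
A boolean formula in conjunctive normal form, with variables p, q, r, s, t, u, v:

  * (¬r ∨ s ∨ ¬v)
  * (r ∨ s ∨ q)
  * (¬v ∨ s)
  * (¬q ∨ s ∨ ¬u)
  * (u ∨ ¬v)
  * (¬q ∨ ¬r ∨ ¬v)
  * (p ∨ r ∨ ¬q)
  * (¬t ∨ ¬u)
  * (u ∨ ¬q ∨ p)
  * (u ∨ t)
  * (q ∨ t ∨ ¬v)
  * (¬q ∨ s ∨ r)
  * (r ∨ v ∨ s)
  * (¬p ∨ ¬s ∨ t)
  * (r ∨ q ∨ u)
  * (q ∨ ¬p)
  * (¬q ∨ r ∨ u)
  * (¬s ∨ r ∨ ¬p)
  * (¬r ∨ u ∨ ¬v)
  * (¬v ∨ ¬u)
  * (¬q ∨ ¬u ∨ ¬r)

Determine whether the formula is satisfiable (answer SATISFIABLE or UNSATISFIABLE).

SATISFIABLE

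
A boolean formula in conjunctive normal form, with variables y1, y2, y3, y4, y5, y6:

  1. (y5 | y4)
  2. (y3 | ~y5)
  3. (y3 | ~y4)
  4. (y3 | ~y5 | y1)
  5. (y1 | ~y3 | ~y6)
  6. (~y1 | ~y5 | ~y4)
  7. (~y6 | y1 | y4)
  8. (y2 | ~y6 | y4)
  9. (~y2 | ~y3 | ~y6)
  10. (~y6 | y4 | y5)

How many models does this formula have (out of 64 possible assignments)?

11

Split on y4, then y3.
  y4=1, y3=1: 7 of the 16 assignments to (y1,y2,y5,y6) work.
  y4=1, y3=0: a clause becomes empty — 0.
  y4=0, y3=1: remaining (y1,y2,y5,y6) ∈ {(0,0,1,0); (0,1,1,0); (1,0,1,0); (1,1,1,0)} — 4.
  y4=0, y3=0: a clause becomes empty — 0.
Total: 7 + 0 + 4 + 0 = 11.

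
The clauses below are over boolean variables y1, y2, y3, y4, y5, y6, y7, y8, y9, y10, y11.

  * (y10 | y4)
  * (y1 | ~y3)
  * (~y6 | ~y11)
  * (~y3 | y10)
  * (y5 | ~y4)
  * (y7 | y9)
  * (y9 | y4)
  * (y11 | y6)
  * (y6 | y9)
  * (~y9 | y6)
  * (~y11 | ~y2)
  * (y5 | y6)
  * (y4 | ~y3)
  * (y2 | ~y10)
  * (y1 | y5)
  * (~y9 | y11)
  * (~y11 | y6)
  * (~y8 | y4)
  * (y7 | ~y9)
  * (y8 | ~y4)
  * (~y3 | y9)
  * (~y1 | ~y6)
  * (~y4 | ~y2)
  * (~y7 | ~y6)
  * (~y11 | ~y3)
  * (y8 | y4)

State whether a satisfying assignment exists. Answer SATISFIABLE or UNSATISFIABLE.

UNSATISFIABLE

y4 = True:
  y6 = True:
    propagation gives y11=False, y9=False, y7=True; an empty clause results — contradiction.
  y6 = False:
    propagation gives y11=True; an empty clause results — contradiction.
y4 = False:
  propagation gives y10=True, y9=True, y6=True, y11=False; an empty clause results — contradiction.
Every branch closes, so no satisfying assignment exists.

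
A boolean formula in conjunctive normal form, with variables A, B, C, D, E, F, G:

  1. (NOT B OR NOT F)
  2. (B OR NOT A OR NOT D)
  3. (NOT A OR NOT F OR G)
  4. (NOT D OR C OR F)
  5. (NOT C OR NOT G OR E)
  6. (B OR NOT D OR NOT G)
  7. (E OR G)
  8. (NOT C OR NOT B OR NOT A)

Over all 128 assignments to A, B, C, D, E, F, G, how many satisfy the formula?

31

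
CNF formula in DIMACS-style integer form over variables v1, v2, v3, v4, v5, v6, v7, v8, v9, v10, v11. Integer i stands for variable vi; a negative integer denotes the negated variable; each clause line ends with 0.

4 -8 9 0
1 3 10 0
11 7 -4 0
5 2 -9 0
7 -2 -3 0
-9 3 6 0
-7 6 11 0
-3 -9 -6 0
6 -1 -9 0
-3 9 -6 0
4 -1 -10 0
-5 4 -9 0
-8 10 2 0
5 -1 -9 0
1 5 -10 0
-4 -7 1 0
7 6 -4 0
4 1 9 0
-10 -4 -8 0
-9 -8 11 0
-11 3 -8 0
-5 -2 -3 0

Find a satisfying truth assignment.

v1 = True, v2 = False, v3 = False, v4 = False, v5 = False, v6 = True, v7 = True, v8 = False, v9 = False, v10 = False, v11 = True

Pure literal: v8 appears only negated; assign v8 = False.
Set v1 = True and propagate.
Try v2 = False.
The remaining clauses are satisfied by v3 = False, v4 = False, v5 = False, v6 = True, v7 = True, v9 = False, v10 = False, v11 = True.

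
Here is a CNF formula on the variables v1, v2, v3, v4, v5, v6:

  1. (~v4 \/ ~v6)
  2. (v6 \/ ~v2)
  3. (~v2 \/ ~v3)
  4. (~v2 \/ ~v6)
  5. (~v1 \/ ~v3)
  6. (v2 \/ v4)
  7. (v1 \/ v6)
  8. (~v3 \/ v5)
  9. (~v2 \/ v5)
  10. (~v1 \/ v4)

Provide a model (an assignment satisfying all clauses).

v1=True, v2=False, v3=False, v4=True, v5=True, v6=False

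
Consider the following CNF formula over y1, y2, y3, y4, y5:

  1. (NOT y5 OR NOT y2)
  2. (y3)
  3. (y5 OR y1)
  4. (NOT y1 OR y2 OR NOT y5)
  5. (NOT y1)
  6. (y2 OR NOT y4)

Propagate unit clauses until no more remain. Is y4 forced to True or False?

False

(y3) stands alone — y3 = True.
(NOT y1) stands alone — y1 = False.
(y1 OR y5): since y1 = False, the clause reduces to (y5). y5 = True.
(NOT y2 OR NOT y5) with y5 = True leaves only NOT y2, so y2 = False.
(y2 OR NOT y4) with y2 = False leaves only NOT y4, so y4 = False.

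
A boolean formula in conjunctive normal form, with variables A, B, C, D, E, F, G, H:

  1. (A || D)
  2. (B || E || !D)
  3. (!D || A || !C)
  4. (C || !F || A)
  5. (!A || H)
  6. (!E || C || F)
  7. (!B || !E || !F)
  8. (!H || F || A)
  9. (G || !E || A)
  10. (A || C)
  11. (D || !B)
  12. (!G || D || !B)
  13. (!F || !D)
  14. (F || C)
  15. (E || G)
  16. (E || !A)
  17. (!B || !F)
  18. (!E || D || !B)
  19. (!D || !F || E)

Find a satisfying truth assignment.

Branch on A: take A = True.
  then H is forced to True.
  then E is forced to True.
Try B = True.
  then F is forced to False.
  then C is forced to True.
  then D is forced to True.
G is now unconstrained; take G = True.

A=True, B=True, C=True, D=True, E=True, F=False, G=True, H=True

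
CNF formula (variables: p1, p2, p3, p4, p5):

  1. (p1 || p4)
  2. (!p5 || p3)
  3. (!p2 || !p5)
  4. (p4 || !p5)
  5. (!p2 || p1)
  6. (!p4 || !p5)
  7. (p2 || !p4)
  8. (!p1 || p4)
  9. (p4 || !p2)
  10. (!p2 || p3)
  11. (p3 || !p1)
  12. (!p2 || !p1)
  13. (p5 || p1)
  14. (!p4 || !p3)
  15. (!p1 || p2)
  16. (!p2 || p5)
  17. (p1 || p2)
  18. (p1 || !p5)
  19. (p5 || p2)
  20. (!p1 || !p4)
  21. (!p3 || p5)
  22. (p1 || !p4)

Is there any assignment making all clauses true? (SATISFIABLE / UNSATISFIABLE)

p1 = True:
  propagation gives p4=True; an empty clause results — contradiction.
p1 = False:
  propagation gives p4=True; an empty clause results — contradiction.
Every branch closes, so no satisfying assignment exists.

UNSATISFIABLE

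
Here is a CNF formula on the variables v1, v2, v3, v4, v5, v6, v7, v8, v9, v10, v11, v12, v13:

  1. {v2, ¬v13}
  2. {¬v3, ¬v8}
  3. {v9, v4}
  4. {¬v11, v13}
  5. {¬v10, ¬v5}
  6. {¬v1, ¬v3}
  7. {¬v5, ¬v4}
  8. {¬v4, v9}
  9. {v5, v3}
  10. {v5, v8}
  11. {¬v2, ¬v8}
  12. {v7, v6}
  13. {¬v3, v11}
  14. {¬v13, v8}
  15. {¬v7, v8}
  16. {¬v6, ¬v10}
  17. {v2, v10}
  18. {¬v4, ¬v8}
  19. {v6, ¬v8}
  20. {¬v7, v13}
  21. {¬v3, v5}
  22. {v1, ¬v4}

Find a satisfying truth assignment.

Pure literal: v9 appears only positively; assign v9 = True.
Branch on v1: take v1 = True.
  then v3 is forced to False.
  then v5 is forced to True.
  then v10 is forced to False.
  then v4 is forced to False.
  then v2 is forced to True.
  then v8 is forced to False.
  then v13 is forced to False.
  then v11 is forced to False.
  then v7 is forced to False.
  then v6 is forced to True.
v12 is now unconstrained; take v12 = False.
Check each clause:
  1. {¬v13, v2} — v2 is true.
  2. {¬v8, ¬v3} — ¬v8 is true.
  3. {v9, v4} — v9 is true.
  4. {v13, ¬v11} — ¬v11 is true.
  5. {¬v10, ¬v5} — ¬v10 is true.
  6. {¬v3, ¬v1} — ¬v3 is true.
  7. {¬v5, ¬v4} — ¬v4 is true.
  8. {¬v4, v9} — v9 is true.
  9. {v5, v3} — v5 is true.
  10. {v8, v5} — v5 is true.
  11. {¬v2, ¬v8} — ¬v8 is true.
  12. {v7, v6} — v6 is true.
  13. {¬v3, v11} — ¬v3 is true.
  14. {¬v13, v8} — ¬v13 is true.
  15. {v8, ¬v7} — ¬v7 is true.
  16. {¬v10, ¬v6} — ¬v10 is true.
  17. {v2, v10} — v2 is true.
  18. {¬v4, ¬v8} — ¬v8 is true.
  19. {¬v8, v6} — ¬v8 is true.
  20. {¬v7, v13} — ¬v7 is true.
  21. {¬v3, v5} — v5 is true.
  22. {¬v4, v1} — v1 is true.

v1 = T, v2 = T, v3 = F, v4 = F, v5 = T, v6 = T, v7 = F, v8 = F, v9 = T, v10 = F, v11 = F, v12 = F, v13 = F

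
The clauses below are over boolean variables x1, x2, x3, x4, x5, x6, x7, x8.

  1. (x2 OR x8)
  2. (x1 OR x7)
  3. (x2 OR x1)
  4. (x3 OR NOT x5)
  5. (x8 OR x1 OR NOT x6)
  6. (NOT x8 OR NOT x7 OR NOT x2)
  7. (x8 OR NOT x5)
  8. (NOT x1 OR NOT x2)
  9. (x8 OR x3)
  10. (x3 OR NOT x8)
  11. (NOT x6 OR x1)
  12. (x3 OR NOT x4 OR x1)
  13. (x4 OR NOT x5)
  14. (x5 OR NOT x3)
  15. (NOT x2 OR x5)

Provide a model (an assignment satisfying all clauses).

x1 = True  x2 = False  x3 = True  x4 = True  x5 = True  x6 = True  x7 = False  x8 = True

Check each clause:
  1. (x8 OR x2) — x8 is true.
  2. (x1 OR x7) — x1 is true.
  3. (x2 OR x1) — x1 is true.
  4. (x3 OR NOT x5) — x3 is true.
  5. (x1 OR NOT x6 OR x8) — x8 is true.
  6. (NOT x2 OR NOT x8 OR NOT x7) — NOT x7 is true.
  7. (x8 OR NOT x5) — x8 is true.
  8. (NOT x2 OR NOT x1) — NOT x2 is true.
  9. (x3 OR x8) — x8 is true.
  10. (x3 OR NOT x8) — x3 is true.
  11. (NOT x6 OR x1) — x1 is true.
  12. (x3 OR NOT x4 OR x1) — x1 is true.
  13. (NOT x5 OR x4) — x4 is true.
  14. (x5 OR NOT x3) — x5 is true.
  15. (NOT x2 OR x5) — x5 is true.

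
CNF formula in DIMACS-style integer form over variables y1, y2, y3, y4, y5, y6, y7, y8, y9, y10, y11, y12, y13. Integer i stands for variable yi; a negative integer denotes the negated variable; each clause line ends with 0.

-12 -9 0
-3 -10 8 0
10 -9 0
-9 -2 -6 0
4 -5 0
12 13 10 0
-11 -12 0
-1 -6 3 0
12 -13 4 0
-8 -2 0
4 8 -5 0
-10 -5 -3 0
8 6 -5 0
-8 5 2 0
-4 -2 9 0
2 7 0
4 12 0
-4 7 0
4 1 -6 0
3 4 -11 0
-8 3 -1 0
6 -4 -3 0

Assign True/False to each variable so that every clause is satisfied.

y1=F  y2=F  y3=F  y4=T  y5=T  y6=T  y7=T  y8=T  y9=F  y10=T  y11=F  y12=F  y13=T

Pure literal: y7 appears only positively; assign y7 = True.
y11 occurs only negated in the remaining clauses — set y11 = False.
Set y1 = False and propagate.
Set y2 = False and propagate.
For the remaining variables, y3 = False, y4 = True, y5 = True, y6 = True, y8 = True, y9 = False, y10 = True, y12 = False, y13 = True works.
Every clause has at least one true literal under this assignment.
Check each clause:
  1. (¬y12 ∨ ¬y9) — ¬y12 is true.
  2. (y8 ∨ ¬y3 ∨ ¬y10) — y8 is true.
  3. (¬y9 ∨ y10) — y10 is true.
  4. (¬y6 ∨ ¬y2 ∨ ¬y9) — ¬y2 is true.
  5. (¬y5 ∨ y4) — y4 is true.
  6. (y12 ∨ y10 ∨ y13) — y10 is true.
  7. (¬y11 ∨ ¬y12) — ¬y12 is true.
  8. (¬y1 ∨ y3 ∨ ¬y6) — ¬y1 is true.
  9. (¬y13 ∨ y4 ∨ y12) — y4 is true.
  10. (¬y2 ∨ ¬y8) — ¬y2 is true.
  11. (y4 ∨ ¬y5 ∨ y8) — y8 is true.
  12. (¬y5 ∨ ¬y3 ∨ ¬y10) — ¬y3 is true.
  13. (y6 ∨ y8 ∨ ¬y5) — y8 is true.
  14. (y5 ∨ y2 ∨ ¬y8) — y5 is true.
  15. (¬y4 ∨ y9 ∨ ¬y2) — ¬y2 is true.
  16. (y2 ∨ y7) — y7 is true.
  17. (y12 ∨ y4) — y4 is true.
  18. (y7 ∨ ¬y4) — y7 is true.
  19. (y4 ∨ y1 ∨ ¬y6) — y4 is true.
  20. (¬y11 ∨ y4 ∨ y3) — y4 is true.
  21. (¬y8 ∨ ¬y1 ∨ y3) — ¬y1 is true.
  22. (y6 ∨ ¬y3 ∨ ¬y4) — ¬y3 is true.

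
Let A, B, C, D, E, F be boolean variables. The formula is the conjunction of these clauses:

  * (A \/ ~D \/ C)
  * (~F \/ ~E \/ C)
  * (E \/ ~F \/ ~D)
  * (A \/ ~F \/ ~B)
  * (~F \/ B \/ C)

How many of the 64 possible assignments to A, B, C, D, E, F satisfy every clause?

38

Case analysis on F and C:
  F=T, C=T: 9 of the 16 assignments to (A,B,D,E) work.
  F=T, C=F: remaining (A,B,D,E) ∈ {(T,T,F,F)} — 1.
  F=F, C=T: A, B, D, E free → 2^4 = 16.
  F=F, C=F: B, E free; 3 ways for (A,D) × 2^2 = 12.
Total: 9 + 1 + 16 + 12 = 38.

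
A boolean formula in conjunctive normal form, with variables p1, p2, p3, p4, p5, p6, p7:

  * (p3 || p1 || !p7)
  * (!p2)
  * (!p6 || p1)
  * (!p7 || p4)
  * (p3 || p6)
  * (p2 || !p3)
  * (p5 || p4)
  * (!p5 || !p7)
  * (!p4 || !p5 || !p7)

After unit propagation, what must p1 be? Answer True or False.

Unit clause (!p2) sets p2 = False.
In (!p3 || p2), p2 is now false; !p3 must hold, so p3 = False.
(p3 || p6): since p3 = False, the clause reduces to (p6). p6 = True.
In (p1 || !p6), !p6 is now false; p1 must hold, so p1 = True.

True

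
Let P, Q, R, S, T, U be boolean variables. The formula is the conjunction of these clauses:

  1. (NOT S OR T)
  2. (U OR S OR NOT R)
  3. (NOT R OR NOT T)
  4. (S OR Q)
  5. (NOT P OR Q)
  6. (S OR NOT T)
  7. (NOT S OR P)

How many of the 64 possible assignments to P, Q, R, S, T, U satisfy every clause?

8

Case analysis on S and T:
  S=1, T=1: remaining (P,Q,R,U) ∈ {(1,1,0,0); (1,1,0,1)} — 2.
  S=1, T=0: a clause becomes empty — 0.
  S=0, T=1: a clause becomes empty — 0.
  S=0, T=0: P free; 3 ways for (Q,R,U) × 2^1 = 6.
Total: 2 + 0 + 0 + 6 = 8.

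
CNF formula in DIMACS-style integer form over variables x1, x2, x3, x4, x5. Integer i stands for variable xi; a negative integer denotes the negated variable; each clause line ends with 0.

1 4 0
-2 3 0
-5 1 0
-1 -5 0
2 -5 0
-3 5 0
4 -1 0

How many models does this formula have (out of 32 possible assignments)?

2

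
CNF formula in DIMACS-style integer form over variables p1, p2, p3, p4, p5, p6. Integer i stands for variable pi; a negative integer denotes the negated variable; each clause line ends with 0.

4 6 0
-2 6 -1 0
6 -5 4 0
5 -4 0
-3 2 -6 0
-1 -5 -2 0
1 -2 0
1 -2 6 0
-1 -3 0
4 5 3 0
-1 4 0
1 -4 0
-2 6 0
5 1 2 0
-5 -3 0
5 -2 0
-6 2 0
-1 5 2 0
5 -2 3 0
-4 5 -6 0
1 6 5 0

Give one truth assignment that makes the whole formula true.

p1=1, p2=0, p3=0, p4=1, p5=1, p6=0

Try p1 = True.
  then p3 is forced to False.
  then p4 is forced to True.
  then p5 is forced to True.
  then p2 is forced to False.
  then p6 is forced to False.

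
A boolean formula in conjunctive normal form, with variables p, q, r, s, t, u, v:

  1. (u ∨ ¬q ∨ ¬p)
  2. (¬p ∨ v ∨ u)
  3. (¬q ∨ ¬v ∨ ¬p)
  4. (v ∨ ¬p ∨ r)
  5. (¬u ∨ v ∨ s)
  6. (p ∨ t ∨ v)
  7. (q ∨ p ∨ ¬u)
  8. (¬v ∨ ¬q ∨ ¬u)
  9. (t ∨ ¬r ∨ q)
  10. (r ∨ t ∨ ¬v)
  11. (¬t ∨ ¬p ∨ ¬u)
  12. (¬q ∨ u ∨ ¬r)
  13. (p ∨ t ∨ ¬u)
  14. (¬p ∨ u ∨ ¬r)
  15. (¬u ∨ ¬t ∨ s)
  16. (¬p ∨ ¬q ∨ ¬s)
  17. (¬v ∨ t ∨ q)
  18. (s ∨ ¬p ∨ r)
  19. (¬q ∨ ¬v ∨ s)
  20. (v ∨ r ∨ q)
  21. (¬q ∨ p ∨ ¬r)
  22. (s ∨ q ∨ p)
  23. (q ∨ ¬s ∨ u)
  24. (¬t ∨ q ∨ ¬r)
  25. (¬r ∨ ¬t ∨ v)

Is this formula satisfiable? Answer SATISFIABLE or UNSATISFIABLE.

SATISFIABLE

Branch on p: take p = False.
For the remaining variables, q = True, r = False, s = True, t = True, u = True, v = False works.
So p=False, q=True, r=False, s=True, t=True, u=True, v=False is a satisfying assignment.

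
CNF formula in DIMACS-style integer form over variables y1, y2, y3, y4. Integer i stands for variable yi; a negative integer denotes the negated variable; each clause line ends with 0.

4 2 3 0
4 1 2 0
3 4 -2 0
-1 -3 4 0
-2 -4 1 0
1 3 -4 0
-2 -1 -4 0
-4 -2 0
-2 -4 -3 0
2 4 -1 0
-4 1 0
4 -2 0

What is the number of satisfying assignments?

Satisfying assignments:
  y1=1 y2=0 y3=0 y4=1
  y1=1 y2=0 y3=1 y4=1
Count: 2.

2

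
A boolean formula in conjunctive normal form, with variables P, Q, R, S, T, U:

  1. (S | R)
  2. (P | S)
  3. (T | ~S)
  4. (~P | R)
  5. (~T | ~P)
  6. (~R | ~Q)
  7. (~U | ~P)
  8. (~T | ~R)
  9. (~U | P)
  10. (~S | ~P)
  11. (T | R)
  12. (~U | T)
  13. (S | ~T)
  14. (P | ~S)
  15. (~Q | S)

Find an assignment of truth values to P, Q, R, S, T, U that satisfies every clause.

P=T, Q=F, R=T, S=F, T=F, U=F

Pure literal: Q appears only negated; assign Q = False.
U occurs only negated in the remaining clauses — set U = False.
Try P = True.
  then R is forced to True.
  then T is forced to False.
  then S is forced to False.
Every clause has at least one true literal under this assignment.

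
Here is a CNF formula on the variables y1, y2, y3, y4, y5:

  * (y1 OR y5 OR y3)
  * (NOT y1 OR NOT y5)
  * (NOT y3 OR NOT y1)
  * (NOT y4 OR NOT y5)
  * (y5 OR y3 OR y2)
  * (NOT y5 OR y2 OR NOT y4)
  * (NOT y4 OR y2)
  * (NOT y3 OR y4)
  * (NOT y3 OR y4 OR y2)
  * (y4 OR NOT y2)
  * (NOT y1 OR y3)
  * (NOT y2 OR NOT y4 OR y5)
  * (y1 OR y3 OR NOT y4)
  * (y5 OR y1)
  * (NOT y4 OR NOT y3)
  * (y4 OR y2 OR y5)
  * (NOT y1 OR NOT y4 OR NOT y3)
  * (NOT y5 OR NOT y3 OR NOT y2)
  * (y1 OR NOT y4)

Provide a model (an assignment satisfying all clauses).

Set y1 = False and propagate.
  then y5 is forced to True.
  then y4 is forced to False.
  then y3 is forced to False.
  then y2 is forced to False.

y1=False, y2=False, y3=False, y4=False, y5=True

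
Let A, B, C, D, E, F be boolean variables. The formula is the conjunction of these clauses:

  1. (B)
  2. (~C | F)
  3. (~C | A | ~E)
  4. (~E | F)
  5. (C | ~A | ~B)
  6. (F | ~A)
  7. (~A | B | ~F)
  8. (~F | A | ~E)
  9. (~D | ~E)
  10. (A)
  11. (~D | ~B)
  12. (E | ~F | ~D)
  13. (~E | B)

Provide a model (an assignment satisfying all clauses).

A=T, B=T, C=T, D=F, E=T, F=T

Check each clause:
  1. (B) — B is true.
  2. (F | ~C) — F is true.
  3. (~E | ~C | A) — A is true.
  4. (F | ~E) — F is true.
  5. (C | ~B | ~A) — C is true.
  6. (~A | F) — F is true.
  7. (~F | ~A | B) — B is true.
  8. (A | ~E | ~F) — A is true.
  9. (~D | ~E) — ~D is true.
  10. (A) — A is true.
  11. (~D | ~B) — ~D is true.
  12. (~D | ~F | E) — ~D is true.
  13. (B | ~E) — B is true.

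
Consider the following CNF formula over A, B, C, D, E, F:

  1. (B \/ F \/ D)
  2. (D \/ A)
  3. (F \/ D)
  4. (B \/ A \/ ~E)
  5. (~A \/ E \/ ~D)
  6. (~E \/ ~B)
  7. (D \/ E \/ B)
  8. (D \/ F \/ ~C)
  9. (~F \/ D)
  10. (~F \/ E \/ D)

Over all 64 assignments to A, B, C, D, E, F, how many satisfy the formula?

12

Case analysis on D and E:
  D=T, E=T: remaining (A,B,C,F) ∈ {(T,F,F,F); (T,F,F,T); (T,F,T,F); (T,F,T,T)} — 4.
  D=T, E=F: forces A=F; B, C, F free → 2^3 = 8.
  D=F, E=T: a clause becomes empty — 0.
  D=F, E=F: a clause becomes empty — 0.
Total: 4 + 8 + 0 + 0 = 12.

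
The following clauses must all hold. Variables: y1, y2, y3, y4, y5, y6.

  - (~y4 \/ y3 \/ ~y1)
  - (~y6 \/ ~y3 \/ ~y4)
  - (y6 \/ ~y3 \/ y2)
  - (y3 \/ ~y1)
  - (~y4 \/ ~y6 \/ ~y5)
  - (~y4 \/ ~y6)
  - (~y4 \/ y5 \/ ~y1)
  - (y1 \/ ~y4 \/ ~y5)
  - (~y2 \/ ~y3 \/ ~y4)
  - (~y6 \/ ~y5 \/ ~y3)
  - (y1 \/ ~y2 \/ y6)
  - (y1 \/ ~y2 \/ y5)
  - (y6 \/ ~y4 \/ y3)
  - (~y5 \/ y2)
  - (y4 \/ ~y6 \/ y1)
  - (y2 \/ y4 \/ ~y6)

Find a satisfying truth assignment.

y1 = T, y2 = T, y3 = T, y4 = F, y5 = T, y6 = F

Check each clause:
  1. (~y1 \/ y3 \/ ~y4) — y3 is true.
  2. (~y4 \/ ~y6 \/ ~y3) — ~y6 is true.
  3. (y2 \/ ~y3 \/ y6) — y2 is true.
  4. (y3 \/ ~y1) — y3 is true.
  5. (~y6 \/ ~y5 \/ ~y4) — ~y6 is true.
  6. (~y6 \/ ~y4) — ~y6 is true.
  7. (~y1 \/ y5 \/ ~y4) — ~y4 is true.
  8. (y1 \/ ~y4 \/ ~y5) — y1 is true.
  9. (~y3 \/ ~y4 \/ ~y2) — ~y4 is true.
  10. (~y5 \/ ~y3 \/ ~y6) — ~y6 is true.
  11. (y6 \/ y1 \/ ~y2) — y1 is true.
  12. (y5 \/ ~y2 \/ y1) — y1 is true.
  13. (y3 \/ ~y4 \/ y6) — y3 is true.
  14. (~y5 \/ y2) — y2 is true.
  15. (y1 \/ y4 \/ ~y6) — y1 is true.
  16. (y4 \/ y2 \/ ~y6) — ~y6 is true.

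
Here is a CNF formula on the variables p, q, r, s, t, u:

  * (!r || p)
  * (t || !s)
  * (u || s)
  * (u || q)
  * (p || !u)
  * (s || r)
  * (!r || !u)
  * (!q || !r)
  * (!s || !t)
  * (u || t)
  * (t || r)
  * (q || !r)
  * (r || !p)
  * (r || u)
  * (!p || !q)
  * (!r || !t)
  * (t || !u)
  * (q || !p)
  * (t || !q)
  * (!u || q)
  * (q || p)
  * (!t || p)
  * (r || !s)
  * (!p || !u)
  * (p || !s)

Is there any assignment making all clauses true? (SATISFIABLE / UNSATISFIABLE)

UNSATISFIABLE

r = True:
  propagation gives p=True, u=False, s=True, t=True; an empty clause results — contradiction.
r = False:
  propagation gives s=True; an empty clause results — contradiction.
Every branch closes, so no satisfying assignment exists.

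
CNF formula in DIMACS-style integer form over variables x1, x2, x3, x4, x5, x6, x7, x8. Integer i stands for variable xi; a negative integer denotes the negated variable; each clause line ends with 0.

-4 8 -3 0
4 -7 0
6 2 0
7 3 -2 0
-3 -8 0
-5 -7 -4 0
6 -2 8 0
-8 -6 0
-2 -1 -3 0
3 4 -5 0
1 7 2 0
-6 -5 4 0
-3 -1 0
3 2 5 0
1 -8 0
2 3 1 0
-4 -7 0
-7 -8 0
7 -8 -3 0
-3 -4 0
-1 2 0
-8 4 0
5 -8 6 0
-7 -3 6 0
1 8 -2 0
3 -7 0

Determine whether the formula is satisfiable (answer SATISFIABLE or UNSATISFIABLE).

x3 = True:
  propagation gives x8=False, x4=False, x7=False, x1=False; an empty clause results — contradiction.
x3 = False:
  propagation gives x7=False, x2=False, x6=True, x8=False; an empty clause results — contradiction.
Every branch closes, so no satisfying assignment exists.

UNSATISFIABLE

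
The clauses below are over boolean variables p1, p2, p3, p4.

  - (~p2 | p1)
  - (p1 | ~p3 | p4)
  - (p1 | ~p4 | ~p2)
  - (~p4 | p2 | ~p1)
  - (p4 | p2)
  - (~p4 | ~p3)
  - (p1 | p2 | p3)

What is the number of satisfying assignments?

3

Satisfying assignments:
  p1=T p2=T p3=F p4=F
  p1=T p2=T p3=F p4=T
  p1=T p2=T p3=T p4=F
That's 3 in total.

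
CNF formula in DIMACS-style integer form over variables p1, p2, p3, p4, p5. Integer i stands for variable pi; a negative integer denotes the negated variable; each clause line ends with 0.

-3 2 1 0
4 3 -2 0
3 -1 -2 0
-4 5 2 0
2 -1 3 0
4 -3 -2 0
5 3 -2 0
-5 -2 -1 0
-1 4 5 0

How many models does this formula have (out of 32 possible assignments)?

9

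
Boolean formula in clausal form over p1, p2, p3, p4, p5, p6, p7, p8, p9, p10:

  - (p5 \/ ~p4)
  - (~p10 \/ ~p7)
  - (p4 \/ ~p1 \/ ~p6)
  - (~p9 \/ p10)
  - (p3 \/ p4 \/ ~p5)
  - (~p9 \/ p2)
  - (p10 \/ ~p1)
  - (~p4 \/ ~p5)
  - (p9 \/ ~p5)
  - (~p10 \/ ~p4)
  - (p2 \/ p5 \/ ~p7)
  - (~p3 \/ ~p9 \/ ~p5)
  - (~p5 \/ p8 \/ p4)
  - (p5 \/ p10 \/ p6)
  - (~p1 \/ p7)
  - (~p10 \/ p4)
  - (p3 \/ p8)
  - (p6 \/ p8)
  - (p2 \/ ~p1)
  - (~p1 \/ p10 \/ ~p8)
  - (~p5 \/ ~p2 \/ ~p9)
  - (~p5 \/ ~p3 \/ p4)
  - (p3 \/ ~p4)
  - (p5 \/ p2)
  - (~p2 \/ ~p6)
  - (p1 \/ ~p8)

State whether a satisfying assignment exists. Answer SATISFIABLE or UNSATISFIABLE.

UNSATISFIABLE

p5 = True:
  propagation gives p4=False, p3=True; an empty clause results — contradiction.
p5 = False:
  propagation gives p4=False, p10=False, p9=False, p1=False; an empty clause results — contradiction.
Every branch closes, so no satisfying assignment exists.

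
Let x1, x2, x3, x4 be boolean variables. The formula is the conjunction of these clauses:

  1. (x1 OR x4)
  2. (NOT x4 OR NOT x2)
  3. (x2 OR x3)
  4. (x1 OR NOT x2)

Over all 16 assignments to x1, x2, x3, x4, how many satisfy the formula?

5

The models are:
  x1=0 x2=0 x3=1 x4=1
  x1=1 x2=0 x3=1 x4=0
  x1=1 x2=0 x3=1 x4=1
  x1=1 x2=1 x3=0 x4=0
  x1=1 x2=1 x3=1 x4=0
That's 5 in total.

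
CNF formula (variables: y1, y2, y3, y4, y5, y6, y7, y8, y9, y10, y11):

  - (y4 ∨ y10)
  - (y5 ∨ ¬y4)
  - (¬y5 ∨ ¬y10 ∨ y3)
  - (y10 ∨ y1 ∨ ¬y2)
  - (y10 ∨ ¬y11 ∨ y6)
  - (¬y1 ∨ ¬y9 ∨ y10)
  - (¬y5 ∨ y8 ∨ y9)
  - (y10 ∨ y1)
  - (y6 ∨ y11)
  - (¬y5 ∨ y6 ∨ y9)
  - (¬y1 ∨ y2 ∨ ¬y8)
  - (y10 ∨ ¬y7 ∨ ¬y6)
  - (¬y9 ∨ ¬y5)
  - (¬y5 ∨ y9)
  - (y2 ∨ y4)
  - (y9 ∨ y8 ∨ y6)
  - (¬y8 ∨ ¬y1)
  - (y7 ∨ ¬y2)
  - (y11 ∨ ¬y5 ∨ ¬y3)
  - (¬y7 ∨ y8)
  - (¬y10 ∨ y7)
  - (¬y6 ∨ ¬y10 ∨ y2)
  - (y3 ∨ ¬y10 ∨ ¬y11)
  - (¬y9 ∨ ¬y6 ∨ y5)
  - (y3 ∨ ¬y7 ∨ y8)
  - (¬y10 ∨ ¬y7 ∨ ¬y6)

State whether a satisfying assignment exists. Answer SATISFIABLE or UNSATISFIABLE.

SATISFIABLE

Set y1 = False and propagate.
  then y10 is forced to True.
  then y7 is forced to True.
  then y8 is forced to True.
  then y6 is forced to False.
  then y11 is forced to True.
  then y3 is forced to True.
Set y2 = True and propagate.
For the remaining variables, y4 = False, y5 = False, y9 = False works.
Every clause has at least one true literal under this assignment.
So y1=False, y2=True, y3=True, y4=False, y5=False, y6=False, y7=True, y8=True, y9=False, y10=True, y11=True is a satisfying assignment.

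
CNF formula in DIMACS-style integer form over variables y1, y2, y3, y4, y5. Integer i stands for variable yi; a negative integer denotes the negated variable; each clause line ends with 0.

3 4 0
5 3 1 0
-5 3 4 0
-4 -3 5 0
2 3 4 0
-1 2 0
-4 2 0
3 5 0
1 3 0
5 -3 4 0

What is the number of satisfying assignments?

6

Satisfying assignments:
  y1=0 y2=0 y3=1 y4=0 y5=1
  y1=0 y2=1 y3=1 y4=0 y5=1
  y1=0 y2=1 y3=1 y4=1 y5=1
  y1=1 y2=1 y3=0 y4=1 y5=1
  y1=1 y2=1 y3=1 y4=0 y5=1
  y1=1 y2=1 y3=1 y4=1 y5=1
Count: 6.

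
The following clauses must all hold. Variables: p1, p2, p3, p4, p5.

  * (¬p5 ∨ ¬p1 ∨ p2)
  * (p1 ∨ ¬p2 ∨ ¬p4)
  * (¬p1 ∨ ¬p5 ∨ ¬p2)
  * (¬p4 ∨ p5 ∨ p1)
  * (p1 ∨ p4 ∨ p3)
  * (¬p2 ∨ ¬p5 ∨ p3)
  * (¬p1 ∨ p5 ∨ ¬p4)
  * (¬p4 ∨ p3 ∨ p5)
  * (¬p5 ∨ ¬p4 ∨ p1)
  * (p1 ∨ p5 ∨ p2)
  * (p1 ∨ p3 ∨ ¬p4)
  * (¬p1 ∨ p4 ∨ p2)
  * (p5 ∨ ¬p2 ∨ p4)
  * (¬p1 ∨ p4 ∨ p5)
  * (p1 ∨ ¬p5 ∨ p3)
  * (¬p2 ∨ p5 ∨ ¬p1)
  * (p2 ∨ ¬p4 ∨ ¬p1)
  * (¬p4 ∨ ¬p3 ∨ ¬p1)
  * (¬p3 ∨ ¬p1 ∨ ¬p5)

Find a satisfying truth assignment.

p1=False  p2=False  p3=True  p4=False  p5=True

Check each clause:
  1. (¬p1 ∨ p2 ∨ ¬p5) — ¬p1 is true.
  2. (¬p2 ∨ ¬p4 ∨ p1) — ¬p4 is true.
  3. (¬p5 ∨ ¬p1 ∨ ¬p2) — ¬p2 is true.
  4. (p1 ∨ ¬p4 ∨ p5) — ¬p4 is true.
  5. (p3 ∨ p4 ∨ p1) — p3 is true.
  6. (p3 ∨ ¬p2 ∨ ¬p5) — p3 is true.
  7. (¬p4 ∨ ¬p1 ∨ p5) — ¬p4 is true.
  8. (p3 ∨ p5 ∨ ¬p4) — p3 is true.
  9. (p1 ∨ ¬p5 ∨ ¬p4) — ¬p4 is true.
  10. (p2 ∨ p5 ∨ p1) — p5 is true.
  11. (p3 ∨ ¬p4 ∨ p1) — p3 is true.
  12. (p2 ∨ p4 ∨ ¬p1) — ¬p1 is true.
  13. (p4 ∨ p5 ∨ ¬p2) — p5 is true.
  14. (¬p1 ∨ p5 ∨ p4) — p5 is true.
  15. (¬p5 ∨ p1 ∨ p3) — p3 is true.
  16. (p5 ∨ ¬p2 ∨ ¬p1) — p5 is true.
  17. (¬p1 ∨ p2 ∨ ¬p4) — ¬p4 is true.
  18. (¬p3 ∨ ¬p1 ∨ ¬p4) — ¬p4 is true.
  19. (¬p1 ∨ ¬p5 ∨ ¬p3) — ¬p1 is true.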